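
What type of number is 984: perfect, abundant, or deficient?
abundant

Proper divisors of 984: sum = 1 + 2 + 3 + 4 + 6 + 8 + 12 + 24 + 41 + 82 + 123 + 164 + 246 + 328 + 492 = 1536
Since 1536 > 984, 984 is abundant.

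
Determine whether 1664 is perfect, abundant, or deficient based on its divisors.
abundant

Proper divisors of 1664: sum = 1 + 2 + 4 + 8 + 13 + 16 + 26 + 32 + 52 + 64 + 104 + 128 + 208 + 416 + 832 = 1906
Since 1906 > 1664, 1664 is abundant.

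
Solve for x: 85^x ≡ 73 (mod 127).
114

Baby-step giant-step with step n = ⌈√127⌉ = 12.
Baby steps 85^j mod 127 (j:value) for j=0..11: 0:1, 1:85, 2:113, 3:80, 4:69, 5:23, 6:50, 7:59, 8:62, 9:63, 10:21, 11:7.
Giant-step multiplier: 85^(-12) ≡ 85^(126-12) = 85^114 ≡ 73 (mod 127).
Giant steps γ_i = 73·73^i mod 127: γ_0=73, γ_1=122, γ_2=16, γ_3=25, γ_4=47, γ_5=2, γ_6=19, γ_7=117, γ_8=32, γ_9=50 (in table at j=6).
x = i·n + j = 9·12 + 6 = 114.
Check: 85^114 ≡ 73 (mod 127).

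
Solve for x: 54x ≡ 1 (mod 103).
21

gcd(54, 103) = 1, so the inverse exists.
Extended Euclidean algorithm on (103, 54):
103 = 1 × 54 + 49  ⟹  49 = (1)·103 + (-1)·54
54 = 1 × 49 + 5  ⟹  5 = (-1)·103 + (2)·54
49 = 9 × 5 + 4  ⟹  4 = (10)·103 + (-19)·54
5 = 1 × 4 + 1  ⟹  1 = (-11)·103 + (21)·54
So (21)·54 ≡ 1 (mod 103), i.e. 54^(-1) ≡ 21 (mod 103).
Check: 54 × 21 = 1134 ≡ 1 (mod 103)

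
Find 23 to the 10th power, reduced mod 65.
29

Repeated squaring. Binary of 10 = 1010.
23^1 ≡ 23 (mod 65); 23^2 ≡ 9 (mod 65); 23^4 ≡ 16 (mod 65); 23^8 ≡ 61 (mod 65)
23^10 = 23^2 × 23^8 ≡ 29 (mod 65)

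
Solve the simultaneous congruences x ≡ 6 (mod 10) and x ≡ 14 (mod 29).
246

Using Chinese Remainder Theorem:
M = 10 × 29 = 290
M1 = 29, M2 = 10
y1 = 29^(-1) mod 10 = 9
y2 = 10^(-1) mod 29 = 3
x = (6×29×9 + 14×10×3) mod 290 = 246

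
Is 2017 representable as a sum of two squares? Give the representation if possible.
9² + 44² (a=9, b=44)

Factorization: 2017 = 2017
By Fermat: n is sum of two squares iff every prime p ≡ 3 (mod 4) appears to even power.
All primes ≡ 3 (mod 4) appear to even power.
Search a = 0, 1, 2, … for 2017 - a² a perfect square: first hit at a = 9: 2017 - 81 = 1936 = 44².
2017 = 9² + 44² = 81 + 1936 ✓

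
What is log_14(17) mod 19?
4

Baby-step giant-step with step n = ⌈√19⌉ = 5.
Baby steps 14^j mod 19 (j:value) for j=0..4: 0:1, 1:14, 2:6, 3:8, 4:17.
h = 17 is already in the table at j=4, so x = 4.
Check: 14^4 ≡ 17 (mod 19).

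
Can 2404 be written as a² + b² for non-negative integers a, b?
10² + 48² (a=10, b=48)

Factorization: 2404 = 2^2 × 601
By Fermat: n is sum of two squares iff every prime p ≡ 3 (mod 4) appears to even power.
All primes ≡ 3 (mod 4) appear to even power.
Search a = 0, 1, 2, … for 2404 - a² a perfect square: first hit at a = 10: 2404 - 100 = 2304 = 48².
2404 = 10² + 48² = 100 + 2304 ✓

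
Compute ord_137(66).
136

137 is prime, so ord(66) divides φ(137) = 136.
Divisors of 136: 1, 2, 4, 8, 17, 34, 68, 136.
Repeated squaring: 66^1 ≡ 66, 66^2 ≡ 109, 66^4 ≡ 99, 66^8 ≡ 74, 66^16 ≡ 133, 66^32 ≡ 16, 66^64 ≡ 119, 66^128 ≡ 50 (mod 137).
Test 66^d mod 137 for each divisor d in increasing order:
66^1 ≡ 66
66^2 ≡ 109
66^4 ≡ 99
66^8 ≡ 74
66^17 = 66^16·66^1 ≡ 10
66^34 = 66^32·66^2 ≡ 100
66^68 = 66^64·66^4 ≡ 136
66^136 = 66^128·66^8 ≡ 1  ← first divisor giving 1
The order is 136.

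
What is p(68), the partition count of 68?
3087735

p(n) counts ways to write n as a sum of positive integers (order ignored).
Euler's pentagonal recurrence: p(k) = p(k-1) + p(k-2) - p(k-5) - p(k-7) + p(k-12) + p(k-15) - ... (offsets j(3j∓1)/2, signs ++--, p(0)=1, p(<0)=0).
DP table for k = 0..67: p(0)=1, p(1)=1, p(2)=2, p(3)=3, p(4)=5, p(5)=7, p(6)=11, p(7)=15, p(8)=22, p(9)=30, p(10)=42, p(11)=56, p(12)=77, p(13)=101, p(14)=135, p(15)=176, p(16)=231, p(17)=297, p(18)=385, p(19)=490, p(20)=627, p(21)=792, p(22)=1002, p(23)=1255, p(24)=1575, p(25)=1958, p(26)=2436, p(27)=3010, p(28)=3718, p(29)=4565, p(30)=5604, p(31)=6842, p(32)=8349, p(33)=10143, p(34)=12310, p(35)=14883, p(36)=17977, p(37)=21637, p(38)=26015, p(39)=31185, p(40)=37338, p(41)=44583, p(42)=53174, p(43)=63261, p(44)=75175, p(45)=89134, p(46)=105558, p(47)=124754, p(48)=147273, p(49)=173525, p(50)=204226, p(51)=239943, p(52)=281589, p(53)=329931, p(54)=386155, p(55)=451276, p(56)=526823, p(57)=614154, p(58)=715220, p(59)=831820, p(60)=966467, p(61)=1121505, p(62)=1300156, p(63)=1505499, p(64)=1741630, p(65)=2012558, p(66)=2323520, p(67)=2679689.
Final step: p(68) = p(67) + p(66) - p(63) - p(61) + p(56) + p(53) - p(46) - p(42) + p(33) + p(28) - p(17) - p(11)
= 2679689 + 2323520 - 1505499 - 1121505 + 526823 + 329931 - 105558 - 53174 + 10143 + 3718 - 297 - 56
= 3087735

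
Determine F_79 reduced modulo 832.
317

Matrix identity: Q^n = [[F_(n+1), F_n], [F_n, F_(n-1)]] with Q = [[1,1],[1,0]].
n = 79 = 1001111₂. Square-and-multiply, entries mod 832:
Q^1 = [[1,1],[1,0]]
Q^2 = (Q^1)² = [[2,1],[1,1]]
Q^4 = (Q^2)² = [[5,3],[3,2]]
Q^9 = (Q^4)²·Q = [[55,34],[34,21]]
Q^19 = (Q^9)²·Q = [[109,21],[21,88]]
Q^39 = (Q^19)²·Q = [[651,674],[674,809]]
Q^79 = (Q^39)²·Q = [[101,317],[317,616]]
F_79 mod 832 = Q^79[0][1] = 317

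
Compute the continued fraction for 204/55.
[3; 1, 2, 2, 3, 2]

Euclidean algorithm steps:
204 = 3 × 55 + 39
55 = 1 × 39 + 16
39 = 2 × 16 + 7
16 = 2 × 7 + 2
7 = 3 × 2 + 1
2 = 2 × 1 + 0
Continued fraction: [3; 1, 2, 2, 3, 2]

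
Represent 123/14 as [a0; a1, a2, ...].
[8; 1, 3, 1, 2]

Euclidean algorithm steps:
123 = 8 × 14 + 11
14 = 1 × 11 + 3
11 = 3 × 3 + 2
3 = 1 × 2 + 1
2 = 2 × 1 + 0
Continued fraction: [8; 1, 3, 1, 2]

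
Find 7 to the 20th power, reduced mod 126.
49

Repeated squaring. Binary of 20 = 10100.
7^1 ≡ 7 (mod 126); 7^2 ≡ 49 (mod 126); 7^4 ≡ 7 (mod 126); 7^8 ≡ 49 (mod 126); 7^16 ≡ 7 (mod 126)
7^20 = 7^4 × 7^16 ≡ 49 (mod 126)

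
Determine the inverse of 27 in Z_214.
111

gcd(27, 214) = 1, so the inverse exists.
Extended Euclidean algorithm on (214, 27):
214 = 7 × 27 + 25  ⟹  25 = (1)·214 + (-7)·27
27 = 1 × 25 + 2  ⟹  2 = (-1)·214 + (8)·27
25 = 12 × 2 + 1  ⟹  1 = (13)·214 + (-103)·27
So (-103)·27 ≡ 1 (mod 214), i.e. 27^(-1) ≡ -103 ≡ 111 (mod 214).
Check: 27 × 111 = 2997 ≡ 1 (mod 214)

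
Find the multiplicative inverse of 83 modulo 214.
49

gcd(83, 214) = 1, so the inverse exists.
Extended Euclidean algorithm on (214, 83):
214 = 2 × 83 + 48  ⟹  48 = (1)·214 + (-2)·83
83 = 1 × 48 + 35  ⟹  35 = (-1)·214 + (3)·83
48 = 1 × 35 + 13  ⟹  13 = (2)·214 + (-5)·83
35 = 2 × 13 + 9  ⟹  9 = (-5)·214 + (13)·83
13 = 1 × 9 + 4  ⟹  4 = (7)·214 + (-18)·83
9 = 2 × 4 + 1  ⟹  1 = (-19)·214 + (49)·83
So (49)·83 ≡ 1 (mod 214), i.e. 83^(-1) ≡ 49 (mod 214).
Check: 83 × 49 = 4067 ≡ 1 (mod 214)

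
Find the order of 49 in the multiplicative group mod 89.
44

89 is prime, so ord(49) divides φ(89) = 88.
Divisors of 88: 1, 2, 4, 8, 11, 22, 44, 88.
Repeated squaring: 49^1 ≡ 49, 49^2 ≡ 87, 49^4 ≡ 4, 49^8 ≡ 16, 49^16 ≡ 78, 49^32 ≡ 32, 49^64 ≡ 45 (mod 89).
Test 49^d mod 89 for each divisor d in increasing order:
49^1 ≡ 49
49^2 ≡ 87
49^4 ≡ 4
49^8 ≡ 16
49^11 = 49^8·49^2·49^1 ≡ 34
49^22 = 49^16·49^4·49^2 ≡ 88
49^44 = 49^32·49^8·49^4 ≡ 1  ← first divisor giving 1
The order is 44.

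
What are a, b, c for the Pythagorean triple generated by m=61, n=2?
(3717, 244, 3725)

Euclid's formula: a = m² - n², b = 2mn, c = m² + n²
m = 61, n = 2
a = 61² - 2² = 3721 - 4 = 3717
b = 2 × 61 × 2 = 244
c = 61² + 2² = 3721 + 4 = 3725
Verification: 3717² + 244² = 13816089 + 59536 = 13875625 = 3725² ✓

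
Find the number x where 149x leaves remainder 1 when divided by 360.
29

gcd(149, 360) = 1, so the inverse exists.
Extended Euclidean algorithm on (360, 149):
360 = 2 × 149 + 62  ⟹  62 = (1)·360 + (-2)·149
149 = 2 × 62 + 25  ⟹  25 = (-2)·360 + (5)·149
62 = 2 × 25 + 12  ⟹  12 = (5)·360 + (-12)·149
25 = 2 × 12 + 1  ⟹  1 = (-12)·360 + (29)·149
So (29)·149 ≡ 1 (mod 360), i.e. 149^(-1) ≡ 29 (mod 360).
Check: 149 × 29 = 4321 ≡ 1 (mod 360)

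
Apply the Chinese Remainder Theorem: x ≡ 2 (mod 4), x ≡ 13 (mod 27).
94

Using Chinese Remainder Theorem:
M = 4 × 27 = 108
M1 = 27, M2 = 4
y1 = 27^(-1) mod 4 = 3
y2 = 4^(-1) mod 27 = 7
x = (2×27×3 + 13×4×7) mod 108 = 94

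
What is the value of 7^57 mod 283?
275

Repeated squaring. Binary of 57 = 111001.
7^1 ≡ 7 (mod 283); 7^2 ≡ 49 (mod 283); 7^4 ≡ 137 (mod 283); 7^8 ≡ 91 (mod 283); 7^16 ≡ 74 (mod 283); 7^32 ≡ 99 (mod 283)
7^57 = 7^1 × 7^8 × 7^16 × 7^32 ≡ 275 (mod 283)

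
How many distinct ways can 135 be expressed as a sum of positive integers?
9035836076

p(n) counts ways to write n as a sum of positive integers (order ignored).
Euler's pentagonal recurrence: p(k) = p(k-1) + p(k-2) - p(k-5) - p(k-7) + p(k-12) + p(k-15) - ... (offsets j(3j∓1)/2, signs ++--, p(0)=1, p(<0)=0).
DP table for k = 0..134: p(0)=1, p(1)=1, p(2)=2, p(3)=3, p(4)=5, p(5)=7, p(6)=11, p(7)=15, p(8)=22, p(9)=30, p(10)=42, p(11)=56, p(12)=77, p(13)=101, p(14)=135, p(15)=176, p(16)=231, p(17)=297, p(18)=385, p(19)=490, p(20)=627, p(21)=792, p(22)=1002, p(23)=1255, p(24)=1575, p(25)=1958, p(26)=2436, p(27)=3010, p(28)=3718, p(29)=4565, p(30)=5604, p(31)=6842, p(32)=8349, p(33)=10143, p(34)=12310, p(35)=14883, p(36)=17977, p(37)=21637, p(38)=26015, p(39)=31185, p(40)=37338, p(41)=44583, p(42)=53174, p(43)=63261, p(44)=75175, p(45)=89134, p(46)=105558, p(47)=124754, p(48)=147273, p(49)=173525, p(50)=204226, p(51)=239943, p(52)=281589, p(53)=329931, p(54)=386155, p(55)=451276, p(56)=526823, p(57)=614154, p(58)=715220, p(59)=831820, p(60)=966467, p(61)=1121505, p(62)=1300156, p(63)=1505499, p(64)=1741630, p(65)=2012558, p(66)=2323520, p(67)=2679689, p(68)=3087735, p(69)=3554345, p(70)=4087968, p(71)=4697205, p(72)=5392783, p(73)=6185689, p(74)=7089500, p(75)=8118264, p(76)=9289091, p(77)=10619863, p(78)=12132164, p(79)=13848650, p(80)=15796476, p(81)=18004327, p(82)=20506255, p(83)=23338469, p(84)=26543660, p(85)=30167357, p(86)=34262962, p(87)=38887673, p(88)=44108109, p(89)=49995925, p(90)=56634173, p(91)=64112359, p(92)=72533807, p(93)=82010177, p(94)=92669720, p(95)=104651419, p(96)=118114304, p(97)=133230930, p(98)=150198136, p(99)=169229875, p(100)=190569292, p(101)=214481126, p(102)=241265379, p(103)=271248950, p(104)=304801365, p(105)=342325709, p(106)=384276336, p(107)=431149389, p(108)=483502844, p(109)=541946240, p(110)=607163746, p(111)=679903203, p(112)=761002156, p(113)=851376628, p(114)=952050665, p(115)=1064144451, p(116)=1188908248, p(117)=1327710076, p(118)=1482074143, p(119)=1653668665, p(120)=1844349560, p(121)=2056148051, p(122)=2291320912, p(123)=2552338241, p(124)=2841940500, p(125)=3163127352, p(126)=3519222692, p(127)=3913864295, p(128)=4351078600, p(129)=4835271870, p(130)=5371315400, p(131)=5964539504, p(132)=6620830889, p(133)=7346629512, p(134)=8149040695.
Final step: p(135) = p(134) + p(133) - p(130) - p(128) + p(123) + p(120) - p(113) - p(109) + p(100) + p(95) - p(84) - p(78) + p(65) + p(58) - p(43) - p(35) + p(18) + p(9)
= 8149040695 + 7346629512 - 5371315400 - 4351078600 + 2552338241 + 1844349560 - 851376628 - 541946240 + 190569292 + 104651419 - 26543660 - 12132164 + 2012558 + 715220 - 63261 - 14883 + 385 + 30
= 9035836076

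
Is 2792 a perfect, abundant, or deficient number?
deficient

Proper divisors of 2792: sum = 1 + 2 + 4 + 8 + 349 + 698 + 1396 = 2458
Since 2458 < 2792, 2792 is deficient.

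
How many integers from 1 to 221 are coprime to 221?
192

221 = 13 × 17
φ(n) = n × ∏(1 - 1/p) for each prime p dividing n
φ(221) = 221 × (1 - 1/13) × (1 - 1/17) = 192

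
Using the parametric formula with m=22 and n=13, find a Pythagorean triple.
(315, 572, 653)

Euclid's formula: a = m² - n², b = 2mn, c = m² + n²
m = 22, n = 13
a = 22² - 13² = 484 - 169 = 315
b = 2 × 22 × 13 = 572
c = 22² + 13² = 484 + 169 = 653
Verification: 315² + 572² = 99225 + 327184 = 426409 = 653² ✓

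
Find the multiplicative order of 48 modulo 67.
66

67 is prime, so ord(48) divides φ(67) = 66.
Divisors of 66: 1, 2, 3, 6, 11, 22, 33, 66.
Repeated squaring: 48^1 ≡ 48, 48^2 ≡ 26, 48^4 ≡ 6, 48^8 ≡ 36, 48^16 ≡ 23, 48^32 ≡ 60, 48^64 ≡ 49 (mod 67).
Test 48^d mod 67 for each divisor d in increasing order:
48^1 ≡ 48
48^2 ≡ 26
48^3 = 48^2·48^1 ≡ 42
48^6 = 48^4·48^2 ≡ 22
48^11 = 48^8·48^2·48^1 ≡ 38
48^22 = 48^16·48^4·48^2 ≡ 37
48^33 = 48^32·48^1 ≡ 66
48^66 = 48^64·48^2 ≡ 1  ← first divisor giving 1
The order is 66.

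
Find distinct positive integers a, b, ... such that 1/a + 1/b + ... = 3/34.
1/12 + 1/204

Greedy algorithm:
3/34: ceiling(34/3) = 12, use 1/12
1/204: ceiling(204/1) = 204, use 1/204
Result: 3/34 = 1/12 + 1/204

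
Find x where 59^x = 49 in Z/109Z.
4

Baby-step giant-step with step n = ⌈√109⌉ = 11.
Baby steps 59^j mod 109 (j:value) for j=0..10: 0:1, 1:59, 2:102, 3:23, 4:49, 5:57, 6:93, 7:37, 8:3, 9:68, 10:88.
h = 49 is already in the table at j=4, so x = 4.
Check: 59^4 ≡ 49 (mod 109).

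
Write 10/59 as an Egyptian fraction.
1/6 + 1/354

Greedy algorithm:
10/59: ceiling(59/10) = 6, use 1/6
1/354: ceiling(354/1) = 354, use 1/354
Result: 10/59 = 1/6 + 1/354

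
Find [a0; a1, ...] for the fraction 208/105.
[1; 1, 51, 2]

Euclidean algorithm steps:
208 = 1 × 105 + 103
105 = 1 × 103 + 2
103 = 51 × 2 + 1
2 = 2 × 1 + 0
Continued fraction: [1; 1, 51, 2]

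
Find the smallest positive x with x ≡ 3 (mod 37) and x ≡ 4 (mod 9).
40

Using Chinese Remainder Theorem:
M = 37 × 9 = 333
M1 = 9, M2 = 37
y1 = 9^(-1) mod 37 = 33
y2 = 37^(-1) mod 9 = 1
x = (3×9×33 + 4×37×1) mod 333 = 40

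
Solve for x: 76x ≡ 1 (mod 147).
118

gcd(76, 147) = 1, so the inverse exists.
Extended Euclidean algorithm on (147, 76):
147 = 1 × 76 + 71  ⟹  71 = (1)·147 + (-1)·76
76 = 1 × 71 + 5  ⟹  5 = (-1)·147 + (2)·76
71 = 14 × 5 + 1  ⟹  1 = (15)·147 + (-29)·76
So (-29)·76 ≡ 1 (mod 147), i.e. 76^(-1) ≡ -29 ≡ 118 (mod 147).
Check: 76 × 118 = 8968 ≡ 1 (mod 147)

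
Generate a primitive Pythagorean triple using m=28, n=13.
(615, 728, 953)

Euclid's formula: a = m² - n², b = 2mn, c = m² + n²
m = 28, n = 13
a = 28² - 13² = 784 - 169 = 615
b = 2 × 28 × 13 = 728
c = 28² + 13² = 784 + 169 = 953
Verification: 615² + 728² = 378225 + 529984 = 908209 = 953² ✓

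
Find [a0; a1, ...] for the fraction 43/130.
[0; 3, 43]

Euclidean algorithm steps:
43 = 0 × 130 + 43
130 = 3 × 43 + 1
43 = 43 × 1 + 0
Continued fraction: [0; 3, 43]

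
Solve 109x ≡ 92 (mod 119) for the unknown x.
x ≡ 86 (mod 119)

gcd(109, 119) = 1, which divides 92, so solutions exist.
Find 109^(-1) mod 119 by the extended Euclidean algorithm:
119 = 1 × 109 + 10  ⟹  10 = (1)·119 + (-1)·109
109 = 10 × 10 + 9  ⟹  9 = (-10)·119 + (11)·109
10 = 1 × 9 + 1  ⟹  1 = (11)·119 + (-12)·109
So (-12)·109 ≡ 1 (mod 119), i.e. 109^(-1) ≡ -12 ≡ 107 (mod 119).
x ≡ 107 × 92 = 9844 ≡ 86 (mod 119).
Check: 109 × 86 = 9374 ≡ 92 (mod 119).
Unique solution: x ≡ 86 (mod 119)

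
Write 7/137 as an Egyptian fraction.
1/20 + 1/914 + 1/1252180

Greedy algorithm:
7/137: ceiling(137/7) = 20, use 1/20
3/2740: ceiling(2740/3) = 914, use 1/914
1/1252180: ceiling(1252180/1) = 1252180, use 1/1252180
Result: 7/137 = 1/20 + 1/914 + 1/1252180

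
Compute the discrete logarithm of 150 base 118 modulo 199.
71

Baby-step giant-step with step n = ⌈√199⌉ = 15.
Baby steps 118^j mod 199 (j:value) for j=0..14: 0:1, 1:118, 2:193, 3:88, 4:36, 5:69, 6:182, 7:183, 8:102, 9:96, 10:184, 11:21, 12:90, 13:73, 14:57.
Giant-step multiplier: 118^(-15) ≡ 118^(198-15) = 118^183 ≡ 194 (mod 199).
Giant steps γ_i = 150·194^i mod 199: γ_0=150, γ_1=46, γ_2=168, γ_3=155, γ_4=21 (in table at j=11).
x = i·n + j = 4·15 + 11 = 71.
Check: 118^71 ≡ 150 (mod 199).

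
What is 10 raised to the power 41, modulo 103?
39

Repeated squaring. Binary of 41 = 101001.
10^1 ≡ 10 (mod 103); 10^2 ≡ 100 (mod 103); 10^4 ≡ 9 (mod 103); 10^8 ≡ 81 (mod 103); 10^16 ≡ 72 (mod 103); 10^32 ≡ 34 (mod 103)
10^41 = 10^1 × 10^8 × 10^32 ≡ 39 (mod 103)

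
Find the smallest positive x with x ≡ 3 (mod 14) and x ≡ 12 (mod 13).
129

Using Chinese Remainder Theorem:
M = 14 × 13 = 182
M1 = 13, M2 = 14
y1 = 13^(-1) mod 14 = 13
y2 = 14^(-1) mod 13 = 1
x = (3×13×13 + 12×14×1) mod 182 = 129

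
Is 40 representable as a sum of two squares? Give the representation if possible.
2² + 6² (a=2, b=6)

Factorization: 40 = 2^3 × 5
By Fermat: n is sum of two squares iff every prime p ≡ 3 (mod 4) appears to even power.
All primes ≡ 3 (mod 4) appear to even power.
Search a = 0, 1, 2, … for 40 - a² a perfect square: first hit at a = 2: 40 - 4 = 36 = 6².
40 = 2² + 6² = 4 + 36 ✓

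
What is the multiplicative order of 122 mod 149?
148

149 is prime, so ord(122) divides φ(149) = 148.
Divisors of 148: 1, 2, 4, 37, 74, 148.
Repeated squaring: 122^1 ≡ 122, 122^2 ≡ 133, 122^4 ≡ 107, 122^8 ≡ 125, 122^16 ≡ 129, 122^32 ≡ 102, 122^64 ≡ 123, 122^128 ≡ 80 (mod 149).
Test 122^d mod 149 for each divisor d in increasing order:
122^1 ≡ 122
122^2 ≡ 133
122^4 ≡ 107
122^37 = 122^32·122^4·122^1 ≡ 44
122^74 = 122^64·122^8·122^2 ≡ 148
122^148 = 122^128·122^16·122^4 ≡ 1  ← first divisor giving 1
The order is 148.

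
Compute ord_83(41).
41

83 is prime, so ord(41) divides φ(83) = 82.
Divisors of 82: 1, 2, 41, 82.
Repeated squaring: 41^1 ≡ 41, 41^2 ≡ 21, 41^4 ≡ 26, 41^8 ≡ 12, 41^16 ≡ 61, 41^32 ≡ 69, 41^64 ≡ 30 (mod 83).
Test 41^d mod 83 for each divisor d in increasing order:
41^1 ≡ 41
41^2 ≡ 21
41^41 = 41^32·41^8·41^1 ≡ 1  ← first divisor giving 1
The order is 41.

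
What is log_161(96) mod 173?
96

Baby-step giant-step with step n = ⌈√173⌉ = 14.
Baby steps 161^j mod 173 (j:value) for j=0..13: 0:1, 1:161, 2:144, 3:2, 4:149, 5:115, 6:4, 7:125, 8:57, 9:8, 10:77, 11:114, 12:16, 13:154.
Giant-step multiplier: 161^(-14) ≡ 161^(172-14) = 161^158 ≡ 151 (mod 173).
Giant steps γ_i = 96·151^i mod 173: γ_0=96, γ_1=137, γ_2=100, γ_3=49, γ_4=133, γ_5=15, γ_6=16 (in table at j=12).
x = i·n + j = 6·14 + 12 = 96.
Check: 161^96 ≡ 96 (mod 173).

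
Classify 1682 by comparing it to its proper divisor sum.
deficient

Proper divisors of 1682: sum = 1 + 2 + 29 + 58 + 841 = 931
Since 931 < 1682, 1682 is deficient.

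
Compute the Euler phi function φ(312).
96

312 = 2^3 × 3 × 13
φ(n) = n × ∏(1 - 1/p) for each prime p dividing n
φ(312) = 312 × (1 - 1/2) × (1 - 1/3) × (1 - 1/13) = 96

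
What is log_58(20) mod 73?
59

Baby-step giant-step with step n = ⌈√73⌉ = 9.
Baby steps 58^j mod 73 (j:value) for j=0..8: 0:1, 1:58, 2:6, 3:56, 4:36, 5:44, 6:70, 7:45, 8:55.
Giant-step multiplier: 58^(-9) ≡ 58^(72-9) = 58^63 ≡ 63 (mod 73).
Giant steps γ_i = 20·63^i mod 73: γ_0=20, γ_1=19, γ_2=29, γ_3=2, γ_4=53, γ_5=54, γ_6=44 (in table at j=5).
x = i·n + j = 6·9 + 5 = 59.
Check: 58^59 ≡ 20 (mod 73).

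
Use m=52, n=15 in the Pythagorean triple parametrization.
(2479, 1560, 2929)

Euclid's formula: a = m² - n², b = 2mn, c = m² + n²
m = 52, n = 15
a = 52² - 15² = 2704 - 225 = 2479
b = 2 × 52 × 15 = 1560
c = 52² + 15² = 2704 + 225 = 2929
Verification: 2479² + 1560² = 6145441 + 2433600 = 8579041 = 2929² ✓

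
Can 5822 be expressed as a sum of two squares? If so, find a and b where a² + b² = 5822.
Not possible

Factorization: 5822 = 2 × 41 × 71
By Fermat: n is sum of two squares iff every prime p ≡ 3 (mod 4) appears to even power.
Prime(s) ≡ 3 (mod 4) with odd exponent: [(71, 1)]
Therefore 5822 cannot be expressed as a² + b².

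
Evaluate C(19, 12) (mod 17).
0

Using Lucas' theorem:
Write n=19 and k=12 in base 17:
n in base 17: [1, 2]
k in base 17: [0, 12]
C(19,12) mod 17 = ∏ C(n_i, k_i) mod 17
Digit binomials (mod 17): C(1,0) = 1; C(2,12) = 0 (k_i > n_i)
Product: 1 × 0 = 0 ≡ 0 (mod 17)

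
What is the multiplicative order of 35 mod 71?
70

71 is prime, so ord(35) divides φ(71) = 70.
Divisors of 70: 1, 2, 5, 7, 10, 14, 35, 70.
Repeated squaring: 35^1 ≡ 35, 35^2 ≡ 18, 35^4 ≡ 40, 35^8 ≡ 38, 35^16 ≡ 24, 35^32 ≡ 8, 35^64 ≡ 64 (mod 71).
Test 35^d mod 71 for each divisor d in increasing order:
35^1 ≡ 35
35^2 ≡ 18
35^5 = 35^4·35^1 ≡ 51
35^7 = 35^4·35^2·35^1 ≡ 66
35^10 = 35^8·35^2 ≡ 45
35^14 = 35^8·35^4·35^2 ≡ 25
35^35 = 35^32·35^2·35^1 ≡ 70
35^70 = 35^64·35^4·35^2 ≡ 1  ← first divisor giving 1
The order is 70.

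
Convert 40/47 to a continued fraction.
[0; 1, 5, 1, 2, 2]

Euclidean algorithm steps:
40 = 0 × 47 + 40
47 = 1 × 40 + 7
40 = 5 × 7 + 5
7 = 1 × 5 + 2
5 = 2 × 2 + 1
2 = 2 × 1 + 0
Continued fraction: [0; 1, 5, 1, 2, 2]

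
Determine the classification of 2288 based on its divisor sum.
abundant

Proper divisors of 2288: sum = 1 + 2 + 4 + 8 + 11 + 13 + 16 + 22 + ... + 208 + 286 + 572 + 1144 (19 divisors) = 2920
Since 2920 > 2288, 2288 is abundant.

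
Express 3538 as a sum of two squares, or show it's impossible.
17² + 57² (a=17, b=57)

Factorization: 3538 = 2 × 29 × 61
By Fermat: n is sum of two squares iff every prime p ≡ 3 (mod 4) appears to even power.
All primes ≡ 3 (mod 4) appear to even power.
Search a = 0, 1, 2, … for 3538 - a² a perfect square: first hit at a = 17: 3538 - 289 = 3249 = 57².
3538 = 17² + 57² = 289 + 3249 ✓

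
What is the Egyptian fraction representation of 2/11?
1/6 + 1/66

Greedy algorithm:
2/11: ceiling(11/2) = 6, use 1/6
1/66: ceiling(66/1) = 66, use 1/66
Result: 2/11 = 1/6 + 1/66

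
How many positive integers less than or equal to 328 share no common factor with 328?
160

328 = 2^3 × 41
φ(n) = n × ∏(1 - 1/p) for each prime p dividing n
φ(328) = 328 × (1 - 1/2) × (1 - 1/41) = 160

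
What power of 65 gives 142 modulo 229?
157

Baby-step giant-step with step n = ⌈√229⌉ = 16.
Baby steps 65^j mod 229 (j:value) for j=0..15: 0:1, 1:65, 2:103, 3:54, 4:75, 5:66, 6:168, 7:157, 8:129, 9:141, 10:5, 11:96, 12:57, 13:41, 14:146, 15:101.
Giant-step multiplier: 65^(-16) ≡ 65^(228-16) = 65^212 ≡ 3 (mod 229).
Giant steps γ_i = 142·3^i mod 229: γ_0=142, γ_1=197, γ_2=133, γ_3=170, γ_4=52, γ_5=156, γ_6=10, γ_7=30, γ_8=90, γ_9=41 (in table at j=13).
x = i·n + j = 9·16 + 13 = 157.
Check: 65^157 ≡ 142 (mod 229).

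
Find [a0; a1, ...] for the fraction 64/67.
[0; 1, 21, 3]

Euclidean algorithm steps:
64 = 0 × 67 + 64
67 = 1 × 64 + 3
64 = 21 × 3 + 1
3 = 3 × 1 + 0
Continued fraction: [0; 1, 21, 3]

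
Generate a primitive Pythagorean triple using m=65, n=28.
(3441, 3640, 5009)

Euclid's formula: a = m² - n², b = 2mn, c = m² + n²
m = 65, n = 28
a = 65² - 28² = 4225 - 784 = 3441
b = 2 × 65 × 28 = 3640
c = 65² + 28² = 4225 + 784 = 5009
Verification: 3441² + 3640² = 11840481 + 13249600 = 25090081 = 5009² ✓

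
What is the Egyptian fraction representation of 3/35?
1/12 + 1/420

Greedy algorithm:
3/35: ceiling(35/3) = 12, use 1/12
1/420: ceiling(420/1) = 420, use 1/420
Result: 3/35 = 1/12 + 1/420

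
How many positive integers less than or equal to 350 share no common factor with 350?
120

350 = 2 × 5^2 × 7
φ(n) = n × ∏(1 - 1/p) for each prime p dividing n
φ(350) = 350 × (1 - 1/2) × (1 - 1/5) × (1 - 1/7) = 120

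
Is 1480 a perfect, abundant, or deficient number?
abundant

Proper divisors of 1480: sum = 1 + 2 + 4 + 5 + 8 + 10 + 20 + 37 + 40 + 74 + 148 + 185 + 296 + 370 + 740 = 1940
Since 1940 > 1480, 1480 is abundant.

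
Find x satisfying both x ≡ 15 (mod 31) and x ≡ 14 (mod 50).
914

Using Chinese Remainder Theorem:
M = 31 × 50 = 1550
M1 = 50, M2 = 31
y1 = 50^(-1) mod 31 = 18
y2 = 31^(-1) mod 50 = 21
x = (15×50×18 + 14×31×21) mod 1550 = 914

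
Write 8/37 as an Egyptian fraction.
1/5 + 1/62 + 1/11470

Greedy algorithm:
8/37: ceiling(37/8) = 5, use 1/5
3/185: ceiling(185/3) = 62, use 1/62
1/11470: ceiling(11470/1) = 11470, use 1/11470
Result: 8/37 = 1/5 + 1/62 + 1/11470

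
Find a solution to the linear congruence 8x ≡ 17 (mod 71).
x ≡ 11 (mod 71)

gcd(8, 71) = 1, which divides 17, so solutions exist.
Find 8^(-1) mod 71 by the extended Euclidean algorithm:
71 = 8 × 8 + 7  ⟹  7 = (1)·71 + (-8)·8
8 = 1 × 7 + 1  ⟹  1 = (-1)·71 + (9)·8
So (9)·8 ≡ 1 (mod 71), i.e. 8^(-1) ≡ 9 (mod 71).
x ≡ 9 × 17 = 153 ≡ 11 (mod 71).
Check: 8 × 11 = 88 ≡ 17 (mod 71).
Unique solution: x ≡ 11 (mod 71)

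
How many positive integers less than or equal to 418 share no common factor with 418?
180

418 = 2 × 11 × 19
φ(n) = n × ∏(1 - 1/p) for each prime p dividing n
φ(418) = 418 × (1 - 1/2) × (1 - 1/11) × (1 - 1/19) = 180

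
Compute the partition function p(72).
5392783

p(n) counts ways to write n as a sum of positive integers (order ignored).
Euler's pentagonal recurrence: p(k) = p(k-1) + p(k-2) - p(k-5) - p(k-7) + p(k-12) + p(k-15) - ... (offsets j(3j∓1)/2, signs ++--, p(0)=1, p(<0)=0).
DP table for k = 0..71: p(0)=1, p(1)=1, p(2)=2, p(3)=3, p(4)=5, p(5)=7, p(6)=11, p(7)=15, p(8)=22, p(9)=30, p(10)=42, p(11)=56, p(12)=77, p(13)=101, p(14)=135, p(15)=176, p(16)=231, p(17)=297, p(18)=385, p(19)=490, p(20)=627, p(21)=792, p(22)=1002, p(23)=1255, p(24)=1575, p(25)=1958, p(26)=2436, p(27)=3010, p(28)=3718, p(29)=4565, p(30)=5604, p(31)=6842, p(32)=8349, p(33)=10143, p(34)=12310, p(35)=14883, p(36)=17977, p(37)=21637, p(38)=26015, p(39)=31185, p(40)=37338, p(41)=44583, p(42)=53174, p(43)=63261, p(44)=75175, p(45)=89134, p(46)=105558, p(47)=124754, p(48)=147273, p(49)=173525, p(50)=204226, p(51)=239943, p(52)=281589, p(53)=329931, p(54)=386155, p(55)=451276, p(56)=526823, p(57)=614154, p(58)=715220, p(59)=831820, p(60)=966467, p(61)=1121505, p(62)=1300156, p(63)=1505499, p(64)=1741630, p(65)=2012558, p(66)=2323520, p(67)=2679689, p(68)=3087735, p(69)=3554345, p(70)=4087968, p(71)=4697205.
Final step: p(72) = p(71) + p(70) - p(67) - p(65) + p(60) + p(57) - p(50) - p(46) + p(37) + p(32) - p(21) - p(15) + p(2)
= 4697205 + 4087968 - 2679689 - 2012558 + 966467 + 614154 - 204226 - 105558 + 21637 + 8349 - 792 - 176 + 2
= 5392783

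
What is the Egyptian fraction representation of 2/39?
1/20 + 1/780

Greedy algorithm:
2/39: ceiling(39/2) = 20, use 1/20
1/780: ceiling(780/1) = 780, use 1/780
Result: 2/39 = 1/20 + 1/780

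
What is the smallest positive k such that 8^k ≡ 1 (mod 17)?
8

17 is prime, so ord(8) divides φ(17) = 16.
Divisors of 16: 1, 2, 4, 8, 16.
Repeated squaring: 8^1 ≡ 8, 8^2 ≡ 13, 8^4 ≡ 16, 8^8 ≡ 1, 8^16 ≡ 1 (mod 17).
Test 8^d mod 17 for each divisor d in increasing order:
8^1 ≡ 8
8^2 ≡ 13
8^4 ≡ 16
8^8 ≡ 1  ← first divisor giving 1
The order is 8.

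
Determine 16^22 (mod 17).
1

Repeated squaring. Binary of 22 = 10110.
16^1 ≡ 16 (mod 17); 16^2 ≡ 1 (mod 17); 16^4 ≡ 1 (mod 17); 16^8 ≡ 1 (mod 17); 16^16 ≡ 1 (mod 17)
16^22 = 16^2 × 16^4 × 16^16 ≡ 1 (mod 17)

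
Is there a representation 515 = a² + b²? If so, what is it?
Not possible

Factorization: 515 = 5 × 103
By Fermat: n is sum of two squares iff every prime p ≡ 3 (mod 4) appears to even power.
Prime(s) ≡ 3 (mod 4) with odd exponent: [(103, 1)]
Therefore 515 cannot be expressed as a² + b².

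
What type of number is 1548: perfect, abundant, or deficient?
abundant

Proper divisors of 1548: sum = 1 + 2 + 3 + 4 + 6 + 9 + 12 + 18 + ... + 258 + 387 + 516 + 774 (17 divisors) = 2456
Since 2456 > 1548, 1548 is abundant.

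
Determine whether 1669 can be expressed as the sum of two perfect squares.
15² + 38² (a=15, b=38)

Factorization: 1669 = 1669
By Fermat: n is sum of two squares iff every prime p ≡ 3 (mod 4) appears to even power.
All primes ≡ 3 (mod 4) appear to even power.
Search a = 0, 1, 2, … for 1669 - a² a perfect square: first hit at a = 15: 1669 - 225 = 1444 = 38².
1669 = 15² + 38² = 225 + 1444 ✓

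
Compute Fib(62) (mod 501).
407

Matrix identity: Q^n = [[F_(n+1), F_n], [F_n, F_(n-1)]] with Q = [[1,1],[1,0]].
n = 62 = 111110₂. Square-and-multiply, entries mod 501:
Q^1 = [[1,1],[1,0]]
Q^3 = (Q^1)²·Q = [[3,2],[2,1]]
Q^7 = (Q^3)²·Q = [[21,13],[13,8]]
Q^15 = (Q^7)²·Q = [[486,109],[109,377]]
Q^31 = (Q^15)²·Q = [[462,82],[82,380]]
Q^62 = (Q^31)² = [[229,407],[407,323]]
F_62 mod 501 = Q^62[0][1] = 407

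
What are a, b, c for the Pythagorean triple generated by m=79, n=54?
(3325, 8532, 9157)

Euclid's formula: a = m² - n², b = 2mn, c = m² + n²
m = 79, n = 54
a = 79² - 54² = 6241 - 2916 = 3325
b = 2 × 79 × 54 = 8532
c = 79² + 54² = 6241 + 2916 = 9157
Verification: 3325² + 8532² = 11055625 + 72795024 = 83850649 = 9157² ✓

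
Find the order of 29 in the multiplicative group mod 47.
46

47 is prime, so ord(29) divides φ(47) = 46.
Divisors of 46: 1, 2, 23, 46.
Repeated squaring: 29^1 ≡ 29, 29^2 ≡ 42, 29^4 ≡ 25, 29^8 ≡ 14, 29^16 ≡ 8, 29^32 ≡ 17 (mod 47).
Test 29^d mod 47 for each divisor d in increasing order:
29^1 ≡ 29
29^2 ≡ 42
29^23 = 29^16·29^4·29^2·29^1 ≡ 46
29^46 = 29^32·29^8·29^4·29^2 ≡ 1  ← first divisor giving 1
The order is 46.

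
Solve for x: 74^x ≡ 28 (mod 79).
23

Baby-step giant-step with step n = ⌈√79⌉ = 9.
Baby steps 74^j mod 79 (j:value) for j=0..8: 0:1, 1:74, 2:25, 3:33, 4:72, 5:35, 6:62, 7:6, 8:49.
Giant-step multiplier: 74^(-9) ≡ 74^(78-9) = 74^69 ≡ 69 (mod 79).
Giant steps γ_i = 28·69^i mod 79: γ_0=28, γ_1=36, γ_2=35 (in table at j=5).
x = i·n + j = 2·9 + 5 = 23.
Check: 74^23 ≡ 28 (mod 79).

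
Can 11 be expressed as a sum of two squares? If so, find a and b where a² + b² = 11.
Not possible

Factorization: 11 = 11
By Fermat: n is sum of two squares iff every prime p ≡ 3 (mod 4) appears to even power.
Prime(s) ≡ 3 (mod 4) with odd exponent: [(11, 1)]
Therefore 11 cannot be expressed as a² + b².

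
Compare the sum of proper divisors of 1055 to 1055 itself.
deficient

Proper divisors of 1055: sum = 1 + 5 + 211 = 217
Since 217 < 1055, 1055 is deficient.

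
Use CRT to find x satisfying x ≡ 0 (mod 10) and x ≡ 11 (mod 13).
50

Using Chinese Remainder Theorem:
M = 10 × 13 = 130
M1 = 13, M2 = 10
y1 = 13^(-1) mod 10 = 7
y2 = 10^(-1) mod 13 = 4
x = (0×13×7 + 11×10×4) mod 130 = 50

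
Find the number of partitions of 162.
129913904637

p(n) counts ways to write n as a sum of positive integers (order ignored).
Euler's pentagonal recurrence: p(k) = p(k-1) + p(k-2) - p(k-5) - p(k-7) + p(k-12) + p(k-15) - ... (offsets j(3j∓1)/2, signs ++--, p(0)=1, p(<0)=0).
DP table for k = 0..161: p(0)=1, p(1)=1, p(2)=2, p(3)=3, p(4)=5, p(5)=7, p(6)=11, p(7)=15, p(8)=22, p(9)=30, p(10)=42, p(11)=56, p(12)=77, p(13)=101, p(14)=135, p(15)=176, p(16)=231, p(17)=297, p(18)=385, p(19)=490, p(20)=627, p(21)=792, p(22)=1002, p(23)=1255, p(24)=1575, p(25)=1958, p(26)=2436, p(27)=3010, p(28)=3718, p(29)=4565, p(30)=5604, p(31)=6842, p(32)=8349, p(33)=10143, p(34)=12310, p(35)=14883, p(36)=17977, p(37)=21637, p(38)=26015, p(39)=31185, p(40)=37338, p(41)=44583, p(42)=53174, p(43)=63261, p(44)=75175, p(45)=89134, p(46)=105558, p(47)=124754, p(48)=147273, p(49)=173525, p(50)=204226, p(51)=239943, p(52)=281589, p(53)=329931, p(54)=386155, p(55)=451276, p(56)=526823, p(57)=614154, p(58)=715220, p(59)=831820, p(60)=966467, p(61)=1121505, p(62)=1300156, p(63)=1505499, p(64)=1741630, p(65)=2012558, p(66)=2323520, p(67)=2679689, p(68)=3087735, p(69)=3554345, p(70)=4087968, p(71)=4697205, p(72)=5392783, p(73)=6185689, p(74)=7089500, p(75)=8118264, p(76)=9289091, p(77)=10619863, p(78)=12132164, p(79)=13848650, p(80)=15796476, p(81)=18004327, p(82)=20506255, p(83)=23338469, p(84)=26543660, p(85)=30167357, p(86)=34262962, p(87)=38887673, p(88)=44108109, p(89)=49995925, p(90)=56634173, p(91)=64112359, p(92)=72533807, p(93)=82010177, p(94)=92669720, p(95)=104651419, p(96)=118114304, p(97)=133230930, p(98)=150198136, p(99)=169229875, p(100)=190569292, p(101)=214481126, p(102)=241265379, p(103)=271248950, p(104)=304801365, p(105)=342325709, p(106)=384276336, p(107)=431149389, p(108)=483502844, p(109)=541946240, p(110)=607163746, p(111)=679903203, p(112)=761002156, p(113)=851376628, p(114)=952050665, p(115)=1064144451, p(116)=1188908248, p(117)=1327710076, p(118)=1482074143, p(119)=1653668665, p(120)=1844349560, p(121)=2056148051, p(122)=2291320912, p(123)=2552338241, p(124)=2841940500, p(125)=3163127352, p(126)=3519222692, p(127)=3913864295, p(128)=4351078600, p(129)=4835271870, p(130)=5371315400, p(131)=5964539504, p(132)=6620830889, p(133)=7346629512, p(134)=8149040695, p(135)=9035836076, p(136)=10015581680, p(137)=11097645016, p(138)=12292341831, p(139)=13610949895, p(140)=15065878135, p(141)=16670689208, p(142)=18440293320, p(143)=20390982757, p(144)=22540654445, p(145)=24908858009, p(146)=27517052599, p(147)=30388671978, p(148)=33549419497, p(149)=37027355200, p(150)=40853235313, p(151)=45060624582, p(152)=49686288421, p(153)=54770336324, p(154)=60356673280, p(155)=66493182097, p(156)=73232243759, p(157)=80630964769, p(158)=88751778802, p(159)=97662728555, p(160)=107438159466, p(161)=118159068427.
Final step: p(162) = p(161) + p(160) - p(157) - p(155) + p(150) + p(147) - p(140) - p(136) + p(127) + p(122) - p(111) - p(105) + p(92) + p(85) - p(70) - p(62) + p(45) + p(36) - p(17) - p(7)
= 118159068427 + 107438159466 - 80630964769 - 66493182097 + 40853235313 + 30388671978 - 15065878135 - 10015581680 + 3913864295 + 2291320912 - 679903203 - 342325709 + 72533807 + 30167357 - 4087968 - 1300156 + 89134 + 17977 - 297 - 15
= 129913904637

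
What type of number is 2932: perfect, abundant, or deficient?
deficient

Proper divisors of 2932: sum = 1 + 2 + 4 + 733 + 1466 = 2206
Since 2206 < 2932, 2932 is deficient.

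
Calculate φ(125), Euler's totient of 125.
100

125 = 5^3
φ(n) = n × ∏(1 - 1/p) for each prime p dividing n
φ(125) = 125 × (1 - 1/5) = 100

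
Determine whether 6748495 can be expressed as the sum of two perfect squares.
Not possible

Factorization: 6748495 = 5 × 13 × 47^3
By Fermat: n is sum of two squares iff every prime p ≡ 3 (mod 4) appears to even power.
Prime(s) ≡ 3 (mod 4) with odd exponent: [(47, 3)]
Therefore 6748495 cannot be expressed as a² + b².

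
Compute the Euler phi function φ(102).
32

102 = 2 × 3 × 17
φ(n) = n × ∏(1 - 1/p) for each prime p dividing n
φ(102) = 102 × (1 - 1/2) × (1 - 1/3) × (1 - 1/17) = 32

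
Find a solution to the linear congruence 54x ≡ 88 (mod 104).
x ≡ 44 (mod 52)

gcd(54, 104) = 2, which divides 88, so solutions exist.
Divide through by 2: 27x ≡ 44 (mod 52).
Find 27^(-1) mod 52 by the extended Euclidean algorithm:
52 = 1 × 27 + 25  ⟹  25 = (1)·52 + (-1)·27
27 = 1 × 25 + 2  ⟹  2 = (-1)·52 + (2)·27
25 = 12 × 2 + 1  ⟹  1 = (13)·52 + (-25)·27
So (-25)·27 ≡ 1 (mod 52), i.e. 27^(-1) ≡ -25 ≡ 27 (mod 52).
x ≡ 27 × 44 = 1188 ≡ 44 (mod 52).
Check: 54 × 44 = 2376 ≡ 88 (mod 104).
x ≡ 44 (mod 52), giving 2 solutions mod 104.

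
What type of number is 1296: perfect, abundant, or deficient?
abundant

Proper divisors of 1296: sum = 1 + 2 + 3 + 4 + 6 + 8 + 9 + 12 + ... + 216 + 324 + 432 + 648 (24 divisors) = 2455
Since 2455 > 1296, 1296 is abundant.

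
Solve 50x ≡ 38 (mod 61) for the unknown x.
x ≡ 52 (mod 61)

gcd(50, 61) = 1, which divides 38, so solutions exist.
Find 50^(-1) mod 61 by the extended Euclidean algorithm:
61 = 1 × 50 + 11  ⟹  11 = (1)·61 + (-1)·50
50 = 4 × 11 + 6  ⟹  6 = (-4)·61 + (5)·50
11 = 1 × 6 + 5  ⟹  5 = (5)·61 + (-6)·50
6 = 1 × 5 + 1  ⟹  1 = (-9)·61 + (11)·50
So (11)·50 ≡ 1 (mod 61), i.e. 50^(-1) ≡ 11 (mod 61).
x ≡ 11 × 38 = 418 ≡ 52 (mod 61).
Check: 50 × 52 = 2600 ≡ 38 (mod 61).
Unique solution: x ≡ 52 (mod 61)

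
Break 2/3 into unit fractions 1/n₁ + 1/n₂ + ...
1/2 + 1/6

Greedy algorithm:
2/3: ceiling(3/2) = 2, use 1/2
1/6: ceiling(6/1) = 6, use 1/6
Result: 2/3 = 1/2 + 1/6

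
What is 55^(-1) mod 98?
41

gcd(55, 98) = 1, so the inverse exists.
Extended Euclidean algorithm on (98, 55):
98 = 1 × 55 + 43  ⟹  43 = (1)·98 + (-1)·55
55 = 1 × 43 + 12  ⟹  12 = (-1)·98 + (2)·55
43 = 3 × 12 + 7  ⟹  7 = (4)·98 + (-7)·55
12 = 1 × 7 + 5  ⟹  5 = (-5)·98 + (9)·55
7 = 1 × 5 + 2  ⟹  2 = (9)·98 + (-16)·55
5 = 2 × 2 + 1  ⟹  1 = (-23)·98 + (41)·55
So (41)·55 ≡ 1 (mod 98), i.e. 55^(-1) ≡ 41 (mod 98).
Check: 55 × 41 = 2255 ≡ 1 (mod 98)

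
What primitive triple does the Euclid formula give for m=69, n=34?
(3605, 4692, 5917)

Euclid's formula: a = m² - n², b = 2mn, c = m² + n²
m = 69, n = 34
a = 69² - 34² = 4761 - 1156 = 3605
b = 2 × 69 × 34 = 4692
c = 69² + 34² = 4761 + 1156 = 5917
Verification: 3605² + 4692² = 12996025 + 22014864 = 35010889 = 5917² ✓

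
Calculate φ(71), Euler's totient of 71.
70

71 = 71
φ(n) = n × ∏(1 - 1/p) for each prime p dividing n
φ(71) = 71 × (1 - 1/71) = 70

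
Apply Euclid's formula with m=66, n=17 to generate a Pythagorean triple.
(4067, 2244, 4645)

Euclid's formula: a = m² - n², b = 2mn, c = m² + n²
m = 66, n = 17
a = 66² - 17² = 4356 - 289 = 4067
b = 2 × 66 × 17 = 2244
c = 66² + 17² = 4356 + 289 = 4645
Verification: 4067² + 2244² = 16540489 + 5035536 = 21576025 = 4645² ✓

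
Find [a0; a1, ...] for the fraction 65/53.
[1; 4, 2, 2, 2]

Euclidean algorithm steps:
65 = 1 × 53 + 12
53 = 4 × 12 + 5
12 = 2 × 5 + 2
5 = 2 × 2 + 1
2 = 2 × 1 + 0
Continued fraction: [1; 4, 2, 2, 2]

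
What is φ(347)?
346

347 = 347
φ(n) = n × ∏(1 - 1/p) for each prime p dividing n
φ(347) = 347 × (1 - 1/347) = 346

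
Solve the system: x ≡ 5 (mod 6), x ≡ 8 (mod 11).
41

Using Chinese Remainder Theorem:
M = 6 × 11 = 66
M1 = 11, M2 = 6
y1 = 11^(-1) mod 6 = 5
y2 = 6^(-1) mod 11 = 2
x = (5×11×5 + 8×6×2) mod 66 = 41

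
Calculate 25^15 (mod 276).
85

Repeated squaring. Binary of 15 = 1111.
25^1 ≡ 25 (mod 276); 25^2 ≡ 73 (mod 276); 25^4 ≡ 85 (mod 276); 25^8 ≡ 49 (mod 276)
25^15 = 25^1 × 25^2 × 25^4 × 25^8 ≡ 85 (mod 276)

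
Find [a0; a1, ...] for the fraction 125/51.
[2; 2, 4, 1, 1, 2]

Euclidean algorithm steps:
125 = 2 × 51 + 23
51 = 2 × 23 + 5
23 = 4 × 5 + 3
5 = 1 × 3 + 2
3 = 1 × 2 + 1
2 = 2 × 1 + 0
Continued fraction: [2; 2, 4, 1, 1, 2]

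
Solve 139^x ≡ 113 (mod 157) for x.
56

Baby-step giant-step with step n = ⌈√157⌉ = 13.
Baby steps 139^j mod 157 (j:value) for j=0..12: 0:1, 1:139, 2:10, 3:134, 4:100, 5:84, 6:58, 7:55, 8:109, 9:79, 10:148, 11:5, 12:67.
Giant-step multiplier: 139^(-13) ≡ 139^(156-13) = 139^143 ≡ 22 (mod 157).
Giant steps γ_i = 113·22^i mod 157: γ_0=113, γ_1=131, γ_2=56, γ_3=133, γ_4=100 (in table at j=4).
x = i·n + j = 4·13 + 4 = 56.
Check: 139^56 ≡ 113 (mod 157).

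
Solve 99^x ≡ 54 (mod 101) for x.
8

Baby-step giant-step with step n = ⌈√101⌉ = 11.
Baby steps 99^j mod 101 (j:value) for j=0..10: 0:1, 1:99, 2:4, 3:93, 4:16, 5:69, 6:64, 7:74, 8:54, 9:94, 10:14.
h = 54 is already in the table at j=8, so x = 8.
Check: 99^8 ≡ 54 (mod 101).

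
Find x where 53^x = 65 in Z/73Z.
12

Baby-step giant-step with step n = ⌈√73⌉ = 9.
Baby steps 53^j mod 73 (j:value) for j=0..8: 0:1, 1:53, 2:35, 3:30, 4:57, 5:28, 6:24, 7:31, 8:37.
Giant-step multiplier: 53^(-9) ≡ 53^(72-9) = 53^63 ≡ 51 (mod 73).
Giant steps γ_i = 65·51^i mod 73: γ_0=65, γ_1=30 (in table at j=3).
x = i·n + j = 1·9 + 3 = 12.
Check: 53^12 ≡ 65 (mod 73).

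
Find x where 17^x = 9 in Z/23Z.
14

Baby-step giant-step with step n = ⌈√23⌉ = 5.
Baby steps 17^j mod 23 (j:value) for j=0..4: 0:1, 1:17, 2:13, 3:14, 4:8.
Giant-step multiplier: 17^(-5) ≡ 17^(22-5) = 17^17 ≡ 11 (mod 23).
Giant steps γ_i = 9·11^i mod 23: γ_0=9, γ_1=7, γ_2=8 (in table at j=4).
x = i·n + j = 2·5 + 4 = 14.
Check: 17^14 ≡ 9 (mod 23).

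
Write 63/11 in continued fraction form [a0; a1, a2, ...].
[5; 1, 2, 1, 2]

Euclidean algorithm steps:
63 = 5 × 11 + 8
11 = 1 × 8 + 3
8 = 2 × 3 + 2
3 = 1 × 2 + 1
2 = 2 × 1 + 0
Continued fraction: [5; 1, 2, 1, 2]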